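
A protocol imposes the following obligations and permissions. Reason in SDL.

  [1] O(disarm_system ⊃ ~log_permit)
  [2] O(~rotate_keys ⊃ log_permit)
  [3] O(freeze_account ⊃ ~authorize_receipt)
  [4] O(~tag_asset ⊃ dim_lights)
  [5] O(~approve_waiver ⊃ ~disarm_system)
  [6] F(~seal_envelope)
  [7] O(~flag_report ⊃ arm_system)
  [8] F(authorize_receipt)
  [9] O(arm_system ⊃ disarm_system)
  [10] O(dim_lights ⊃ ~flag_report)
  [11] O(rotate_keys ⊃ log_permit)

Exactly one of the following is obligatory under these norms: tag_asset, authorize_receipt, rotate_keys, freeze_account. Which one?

Premises 11 and 2 are O(rotate_keys ⊃ log_permit) and O(~rotate_keys ⊃ log_permit); every ideal world satisfies rotate_keys or ~rotate_keys, so in either case log_permit holds — hence O(log_permit).
Premise 1 is O(disarm_system ⊃ ~log_permit); contrapositively O(log_permit ⊃ ~disarm_system). Since O(log_permit) holds, K gives O(~disarm_system).
The contrapositive of premise 9 (O(arm_system ⊃ disarm_system)) is O(~disarm_system ⊃ ~arm_system), and O(~disarm_system) is already established, so O(~arm_system).
Premise 7 is O(~flag_report ⊃ arm_system); contrapositively O(~arm_system ⊃ flag_report). Since O(~arm_system) holds, K gives O(flag_report).
Premise 10 is O(dim_lights ⊃ ~flag_report); contrapositively O(flag_report ⊃ ~dim_lights). Since O(flag_report) holds, K gives O(~dim_lights).
Premise 4 is O(~tag_asset ⊃ dim_lights); contrapositively O(~dim_lights ⊃ tag_asset). Since O(~dim_lights) holds, K gives O(tag_asset).
So O(tag_asset) holds — tag_asset is obligatory. None of the other listed options is made obligatory by any chain of premises.

tag_asset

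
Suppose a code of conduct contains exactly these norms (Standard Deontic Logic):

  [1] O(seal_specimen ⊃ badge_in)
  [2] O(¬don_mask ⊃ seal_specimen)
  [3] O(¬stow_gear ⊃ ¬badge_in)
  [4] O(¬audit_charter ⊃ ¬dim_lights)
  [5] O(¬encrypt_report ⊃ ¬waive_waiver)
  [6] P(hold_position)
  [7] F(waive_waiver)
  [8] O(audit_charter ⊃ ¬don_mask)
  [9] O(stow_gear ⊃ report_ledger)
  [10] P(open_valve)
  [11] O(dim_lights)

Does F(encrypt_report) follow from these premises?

No

Premise 5 is O(¬encrypt_report ⊃ ¬waive_waiver); even if O(¬waive_waiver) held, inferring O(¬encrypt_report) would be affirming the consequent — invalid.
No other premise forces O(¬encrypt_report). An ideal world satisfying every premise can still have encrypt_report true, so F(encrypt_report) is not derivable.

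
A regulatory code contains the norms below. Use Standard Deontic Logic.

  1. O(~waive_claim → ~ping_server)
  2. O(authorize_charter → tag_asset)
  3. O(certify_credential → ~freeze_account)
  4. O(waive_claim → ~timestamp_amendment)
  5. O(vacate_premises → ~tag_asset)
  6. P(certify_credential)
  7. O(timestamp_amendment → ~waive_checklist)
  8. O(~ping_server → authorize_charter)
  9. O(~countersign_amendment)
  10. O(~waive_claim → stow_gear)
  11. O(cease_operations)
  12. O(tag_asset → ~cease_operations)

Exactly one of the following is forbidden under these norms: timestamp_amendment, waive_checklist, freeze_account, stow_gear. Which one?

timestamp_amendment

From premise 11 we have O(cease_operations).
Premise 12, O(tag_asset → ~cease_operations), contraposes to O(cease_operations → ~tag_asset); with O(cease_operations) we get O(~tag_asset).
Premise 2, O(authorize_charter → tag_asset), contraposes to O(~tag_asset → ~authorize_charter); with O(~tag_asset) we get O(~authorize_charter).
Premise 8 is O(~ping_server → authorize_charter); contrapositively O(~authorize_charter → ping_server). Since O(~authorize_charter) holds, K gives O(ping_server).
The contrapositive of premise 1 (O(~waive_claim → ~ping_server)) is O(ping_server → waive_claim), and O(ping_server) is already established, so O(waive_claim).
With premise 4, O(waive_claim → ~timestamp_amendment), the K-axiom yields O(~timestamp_amendment).
So O(~timestamp_amendment) holds, i.e. timestamp_amendment is forbidden. None of the other listed options is forbidden under the premises.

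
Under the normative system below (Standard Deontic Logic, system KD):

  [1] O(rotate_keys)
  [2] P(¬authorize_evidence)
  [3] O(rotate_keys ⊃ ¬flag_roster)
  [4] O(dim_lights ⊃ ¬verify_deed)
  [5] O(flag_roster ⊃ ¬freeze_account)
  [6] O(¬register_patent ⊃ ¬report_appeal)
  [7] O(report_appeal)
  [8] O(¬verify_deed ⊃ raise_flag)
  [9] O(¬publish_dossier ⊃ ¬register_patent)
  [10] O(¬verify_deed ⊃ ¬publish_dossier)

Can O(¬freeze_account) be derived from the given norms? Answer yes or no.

No

Premise 5 is O(flag_roster ⊃ ¬freeze_account), but O(flag_roster) is not derivable from the premises, so it does not yield O(¬freeze_account).
No other premise forces O(¬freeze_account). An ideal world satisfying every premise can still have ¬freeze_account false, so O(¬freeze_account) is not derivable.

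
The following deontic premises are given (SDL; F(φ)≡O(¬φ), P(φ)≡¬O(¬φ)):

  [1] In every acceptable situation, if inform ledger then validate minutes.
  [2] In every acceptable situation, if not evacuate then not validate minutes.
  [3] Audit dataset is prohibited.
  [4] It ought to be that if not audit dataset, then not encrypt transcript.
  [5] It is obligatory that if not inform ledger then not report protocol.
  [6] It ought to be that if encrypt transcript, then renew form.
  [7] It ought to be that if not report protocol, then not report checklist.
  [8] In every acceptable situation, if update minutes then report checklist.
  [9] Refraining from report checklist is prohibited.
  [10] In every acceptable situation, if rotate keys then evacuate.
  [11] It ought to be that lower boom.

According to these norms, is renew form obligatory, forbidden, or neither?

Premise 6 is O(encrypt_transcript → renew_form), but O(encrypt_transcript) is not derivable from the premises, so it does not yield O(renew_form).
No premise or chain of K-axiom applications forces O(renew_form), and none forces O(¬renew_form). So renew_form is neither obligatory nor forbidden under these norms.

Neither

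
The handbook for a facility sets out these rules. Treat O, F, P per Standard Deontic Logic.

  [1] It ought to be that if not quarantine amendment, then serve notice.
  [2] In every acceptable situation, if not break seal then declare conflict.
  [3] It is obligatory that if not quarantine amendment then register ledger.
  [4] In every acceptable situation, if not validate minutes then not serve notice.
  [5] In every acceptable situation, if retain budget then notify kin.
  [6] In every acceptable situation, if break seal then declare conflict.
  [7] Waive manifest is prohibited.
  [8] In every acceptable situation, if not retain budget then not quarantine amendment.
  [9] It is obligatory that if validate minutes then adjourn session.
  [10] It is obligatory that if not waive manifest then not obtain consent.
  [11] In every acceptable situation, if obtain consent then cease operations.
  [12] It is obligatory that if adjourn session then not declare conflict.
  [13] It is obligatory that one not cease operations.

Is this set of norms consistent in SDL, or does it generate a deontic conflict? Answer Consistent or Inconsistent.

Consistent

Premise 11 is O(obtain_consent → cease_operations), but O(obtain_consent) is not derivable from the premises, so it does not yield O(cease_operations).
So O(cease_operations) is not derivable, and the apparent clash with O(¬cease_operations) does not arise.
A world satisfying every obligation exists (e.g. adjourn_session=false, break_seal=false, cease_operations=false, declare_conflict=true, notify_kin=true, obtain_consent=false, quarantine_amendment=true, register_ledger=false, retain_budget=true, serve_notice=false, validate_minutes=false, waive_manifest=false); no atom is both obligatory and forbidden, so the set is consistent.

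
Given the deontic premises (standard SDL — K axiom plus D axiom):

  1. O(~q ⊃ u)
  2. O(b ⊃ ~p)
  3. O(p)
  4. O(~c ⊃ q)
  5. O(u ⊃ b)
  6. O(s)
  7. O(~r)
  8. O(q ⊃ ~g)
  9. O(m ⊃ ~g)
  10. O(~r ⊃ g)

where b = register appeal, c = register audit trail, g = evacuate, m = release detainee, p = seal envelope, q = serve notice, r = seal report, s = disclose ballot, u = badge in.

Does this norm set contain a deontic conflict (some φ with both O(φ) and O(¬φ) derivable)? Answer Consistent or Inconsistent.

From premise 3 we have O(p).
Premise 2 is O(b ⊃ ~p); contrapositively O(p ⊃ ~b). Since O(p) holds, K gives O(~b).
The contrapositive of premise 5 (O(u ⊃ b)) is O(~b ⊃ ~u), and O(~b) is already established, so O(~u).
Premise 1 is O(~q ⊃ u); contrapositively O(~u ⊃ q). Since O(~u) holds, K gives O(q).
From O(q) and premise 8, O(q ⊃ ~g), we obtain O(~g).
Premise 10, O(~r ⊃ g), contraposes to O(~g ⊃ r); with O(~g) we get O(r).
However, premise 7 gives O(~r).
We now have both O(r) and O(~r) — r is simultaneously obligatory and forbidden, violating the D-axiom.

Inconsistent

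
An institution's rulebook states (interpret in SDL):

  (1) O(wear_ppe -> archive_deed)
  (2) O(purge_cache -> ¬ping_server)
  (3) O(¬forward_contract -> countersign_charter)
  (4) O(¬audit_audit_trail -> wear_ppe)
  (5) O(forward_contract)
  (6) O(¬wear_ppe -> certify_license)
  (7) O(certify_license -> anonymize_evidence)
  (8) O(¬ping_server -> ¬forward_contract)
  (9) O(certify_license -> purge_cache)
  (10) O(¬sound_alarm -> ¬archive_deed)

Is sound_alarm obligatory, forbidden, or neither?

Obligatory

Premise 5 states O(forward_contract) outright.
The contrapositive of premise 8 (O(¬ping_server -> ¬forward_contract)) is O(forward_contract -> ping_server), and O(forward_contract) is already established, so O(ping_server).
The contrapositive of premise 2 (O(purge_cache -> ¬ping_server)) is O(ping_server -> ¬purge_cache), and O(ping_server) is already established, so O(¬purge_cache).
The contrapositive of premise 9 (O(certify_license -> purge_cache)) is O(¬purge_cache -> ¬certify_license), and O(¬purge_cache) is already established, so O(¬certify_license).
Premise 6, O(¬wear_ppe -> certify_license), contraposes to O(¬certify_license -> wear_ppe); with O(¬certify_license) we get O(wear_ppe).
Applying K to premise 1 (O(wear_ppe -> archive_deed)) and O(wear_ppe) yields O(archive_deed).
Premise 10 is O(¬sound_alarm -> ¬archive_deed); contrapositively O(archive_deed -> sound_alarm). Since O(archive_deed) holds, K gives O(sound_alarm).
Premises 3, 4, 7 do not contribute to this derivation.
Hence sound_alarm is obligatory.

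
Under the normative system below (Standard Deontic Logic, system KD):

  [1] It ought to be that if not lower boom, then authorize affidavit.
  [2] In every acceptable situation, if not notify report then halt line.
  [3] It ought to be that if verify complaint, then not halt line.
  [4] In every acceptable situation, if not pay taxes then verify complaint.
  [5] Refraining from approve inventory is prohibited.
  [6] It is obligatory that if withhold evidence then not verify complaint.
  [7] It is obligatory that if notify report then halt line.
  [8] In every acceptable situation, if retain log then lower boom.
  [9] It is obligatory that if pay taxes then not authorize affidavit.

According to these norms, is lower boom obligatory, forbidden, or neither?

Premises 7 and 2 cover both cases: O(notify_report → halt_line) and O(¬notify_report → halt_line). Since notify_report ∨ ¬notify_report is a tautology, O(halt_line) follows.
Premise 3, O(verify_complaint → ¬halt_line), contraposes to O(halt_line → ¬verify_complaint); with O(halt_line) we get O(¬verify_complaint).
Premise 4, O(¬pay_taxes → verify_complaint), contraposes to O(¬verify_complaint → pay_taxes); with O(¬verify_complaint) we get O(pay_taxes).
Premise 9 is O(pay_taxes → ¬authorize_affidavit); since O(pay_taxes), deontic closure gives O(¬authorize_affidavit).
The contrapositive of premise 1 (O(¬lower_boom → authorize_affidavit)) is O(¬authorize_affidavit → lower_boom), and O(¬authorize_affidavit) is already established, so O(lower_boom).
Premises 5, 6, 8 do not contribute to this derivation.
Hence lower_boom is obligatory.

Obligatory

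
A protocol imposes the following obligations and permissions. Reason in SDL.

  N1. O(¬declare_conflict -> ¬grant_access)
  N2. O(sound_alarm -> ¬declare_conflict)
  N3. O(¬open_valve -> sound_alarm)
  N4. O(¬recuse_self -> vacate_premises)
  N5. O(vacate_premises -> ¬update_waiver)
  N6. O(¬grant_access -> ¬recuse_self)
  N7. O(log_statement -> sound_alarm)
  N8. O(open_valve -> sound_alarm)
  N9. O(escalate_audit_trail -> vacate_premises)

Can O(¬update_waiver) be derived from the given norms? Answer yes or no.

Yes

Premises 3 and 8 are O(¬open_valve -> sound_alarm) and O(open_valve -> sound_alarm); every ideal world satisfies ¬open_valve or open_valve, so in either case sound_alarm holds — hence O(sound_alarm).
Premise 2 is O(sound_alarm -> ¬declare_conflict); since O(sound_alarm), deontic closure gives O(¬declare_conflict).
Premise 1 is O(¬declare_conflict -> ¬grant_access); since O(¬declare_conflict), deontic closure gives O(¬grant_access).
With premise 6, O(¬grant_access -> ¬recuse_self), the K-axiom yields O(¬recuse_self).
Premise 4 is O(¬recuse_self -> vacate_premises); since O(¬recuse_self), deontic closure gives O(vacate_premises).
Premise 5 is O(vacate_premises -> ¬update_waiver); since O(vacate_premises), deontic closure gives O(¬update_waiver).
Premises 7, 9 do not contribute to this derivation.
So O(¬update_waiver) follows.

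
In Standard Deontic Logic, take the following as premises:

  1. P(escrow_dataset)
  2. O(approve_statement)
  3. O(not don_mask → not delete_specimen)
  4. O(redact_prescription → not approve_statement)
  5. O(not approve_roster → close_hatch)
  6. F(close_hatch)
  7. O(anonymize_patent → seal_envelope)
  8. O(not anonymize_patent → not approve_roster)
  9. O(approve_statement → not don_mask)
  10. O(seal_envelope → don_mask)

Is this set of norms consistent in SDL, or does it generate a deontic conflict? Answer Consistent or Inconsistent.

Inconsistent

Premise 6 is F(close_hatch), i.e. O(not close_hatch).
Premise 5, O(not approve_roster → close_hatch), contraposes to O(not close_hatch → approve_roster); with O(not close_hatch) we get O(approve_roster).
Premise 8 is O(not anonymize_patent → not approve_roster); contrapositively O(approve_roster → anonymize_patent). Since O(approve_roster) holds, K gives O(anonymize_patent).
Applying K to premise 7 (O(anonymize_patent → seal_envelope)) and O(anonymize_patent) yields O(seal_envelope).
Premise 10 is O(seal_envelope → don_mask); since O(seal_envelope), deontic closure gives O(don_mask).
Premise 9, O(approve_statement → not don_mask), contraposes to O(don_mask → not approve_statement); with O(don_mask) we get O(not approve_statement).
Yet premise 2 states O(approve_statement).
We now have both O(not approve_statement) and O(approve_statement) — approve_statement is simultaneously obligatory and forbidden, violating the D-axiom.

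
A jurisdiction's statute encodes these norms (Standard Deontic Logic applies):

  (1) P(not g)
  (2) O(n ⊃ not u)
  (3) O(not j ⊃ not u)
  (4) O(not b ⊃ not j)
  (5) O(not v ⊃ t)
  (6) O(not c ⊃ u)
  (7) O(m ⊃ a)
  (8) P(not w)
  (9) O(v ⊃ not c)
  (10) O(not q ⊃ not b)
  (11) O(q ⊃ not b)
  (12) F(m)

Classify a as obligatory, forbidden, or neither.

Neither

Premise 7 is O(m ⊃ a), but O(m) is not derivable from the premises, so it does not yield O(a).
No premise or chain of K-axiom applications forces O(a), and none forces O(not a). So a is neither obligatory nor forbidden under these norms.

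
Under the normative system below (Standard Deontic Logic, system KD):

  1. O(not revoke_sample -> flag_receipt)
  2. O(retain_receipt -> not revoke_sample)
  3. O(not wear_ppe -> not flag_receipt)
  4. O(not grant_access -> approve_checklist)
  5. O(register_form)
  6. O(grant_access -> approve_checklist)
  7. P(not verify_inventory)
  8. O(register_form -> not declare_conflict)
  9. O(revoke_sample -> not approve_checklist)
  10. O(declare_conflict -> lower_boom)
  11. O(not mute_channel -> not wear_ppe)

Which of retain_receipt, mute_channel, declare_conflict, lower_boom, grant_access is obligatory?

Premises 6 and 4 are O(grant_access -> approve_checklist) and O(not grant_access -> approve_checklist); every ideal world satisfies grant_access or not grant_access, so in either case approve_checklist holds — hence O(approve_checklist).
Premise 9 is O(revoke_sample -> not approve_checklist); contrapositively O(approve_checklist -> not revoke_sample). Since O(approve_checklist) holds, K gives O(not revoke_sample).
Premise 1 is O(not revoke_sample -> flag_receipt); since O(not revoke_sample), deontic closure gives O(flag_receipt).
Premise 3, O(not wear_ppe -> not flag_receipt), contraposes to O(flag_receipt -> wear_ppe); with O(flag_receipt) we get O(wear_ppe).
The contrapositive of premise 11 (O(not mute_channel -> not wear_ppe)) is O(wear_ppe -> mute_channel), and O(wear_ppe) is already established, so O(mute_channel).
So O(mute_channel) holds — mute_channel is obligatory. None of the other listed options is made obligatory by any chain of premises.

mute_channel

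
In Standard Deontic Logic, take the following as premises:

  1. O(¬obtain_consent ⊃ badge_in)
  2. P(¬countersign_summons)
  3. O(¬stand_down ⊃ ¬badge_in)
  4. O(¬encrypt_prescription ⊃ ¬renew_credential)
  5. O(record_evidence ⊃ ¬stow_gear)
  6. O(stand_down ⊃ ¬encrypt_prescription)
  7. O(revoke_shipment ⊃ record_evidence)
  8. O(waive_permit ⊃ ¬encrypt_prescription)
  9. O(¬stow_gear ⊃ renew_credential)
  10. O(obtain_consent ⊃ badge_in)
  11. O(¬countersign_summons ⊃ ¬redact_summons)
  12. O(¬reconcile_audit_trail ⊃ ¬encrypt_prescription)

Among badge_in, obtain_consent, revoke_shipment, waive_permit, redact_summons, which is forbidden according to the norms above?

revoke_shipment

Premises 1 and 10 are O(¬obtain_consent ⊃ badge_in) and O(obtain_consent ⊃ badge_in); every ideal world satisfies ¬obtain_consent or obtain_consent, so in either case badge_in holds — hence O(badge_in).
Premise 3, O(¬stand_down ⊃ ¬badge_in), contraposes to O(badge_in ⊃ stand_down); with O(badge_in) we get O(stand_down).
With premise 6, O(stand_down ⊃ ¬encrypt_prescription), the K-axiom yields O(¬encrypt_prescription).
Premise 4 is O(¬encrypt_prescription ⊃ ¬renew_credential); since O(¬encrypt_prescription), deontic closure gives O(¬renew_credential).
The contrapositive of premise 9 (O(¬stow_gear ⊃ renew_credential)) is O(¬renew_credential ⊃ stow_gear), and O(¬renew_credential) is already established, so O(stow_gear).
Premise 5 is O(record_evidence ⊃ ¬stow_gear); contrapositively O(stow_gear ⊃ ¬record_evidence). Since O(stow_gear) holds, K gives O(¬record_evidence).
Premise 7, O(revoke_shipment ⊃ record_evidence), contraposes to O(¬record_evidence ⊃ ¬revoke_shipment); with O(¬record_evidence) we get O(¬revoke_shipment).
So O(¬revoke_shipment) holds, i.e. revoke_shipment is forbidden. None of the other listed options is forbidden under the premises.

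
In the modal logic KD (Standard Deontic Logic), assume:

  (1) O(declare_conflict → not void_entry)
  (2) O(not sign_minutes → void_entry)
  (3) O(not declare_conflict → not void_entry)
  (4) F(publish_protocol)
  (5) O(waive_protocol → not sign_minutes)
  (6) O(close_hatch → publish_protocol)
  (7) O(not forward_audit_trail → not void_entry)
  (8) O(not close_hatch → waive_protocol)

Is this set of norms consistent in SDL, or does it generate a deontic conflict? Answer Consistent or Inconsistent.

Premises 1 and 3 are O(declare_conflict → not void_entry) and O(not declare_conflict → not void_entry); every ideal world satisfies declare_conflict or not declare_conflict, so in either case not void_entry holds — hence O(not void_entry).
Premise 2, O(not sign_minutes → void_entry), contraposes to O(not void_entry → sign_minutes); with O(not void_entry) we get O(sign_minutes).
Premise 5 is O(waive_protocol → not sign_minutes); contrapositively O(sign_minutes → not waive_protocol). Since O(sign_minutes) holds, K gives O(not waive_protocol).
Premise 8 is O(not close_hatch → waive_protocol); contrapositively O(not waive_protocol → close_hatch). Since O(not waive_protocol) holds, K gives O(close_hatch).
Premise 6 is O(close_hatch → publish_protocol); since O(close_hatch), deontic closure gives O(publish_protocol).
Yet premise 4 is F(publish_protocol), i.e. O(not publish_protocol).
We now have both O(publish_protocol) and O(not publish_protocol) — publish_protocol is simultaneously obligatory and forbidden, violating the D-axiom.

Inconsistent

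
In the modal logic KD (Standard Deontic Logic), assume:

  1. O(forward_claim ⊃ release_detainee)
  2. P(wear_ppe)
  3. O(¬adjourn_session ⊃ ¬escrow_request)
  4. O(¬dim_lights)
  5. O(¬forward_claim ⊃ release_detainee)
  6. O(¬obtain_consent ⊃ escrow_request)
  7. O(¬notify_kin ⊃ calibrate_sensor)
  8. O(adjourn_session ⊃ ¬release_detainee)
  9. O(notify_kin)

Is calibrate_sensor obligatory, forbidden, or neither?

Premise 7 is O(¬notify_kin ⊃ calibrate_sensor), but O(¬notify_kin) is not derivable from the premises, so it does not yield O(calibrate_sensor).
No premise or chain of K-axiom applications forces O(calibrate_sensor), and none forces O(¬calibrate_sensor). So calibrate_sensor is neither obligatory nor forbidden under these norms.

Neither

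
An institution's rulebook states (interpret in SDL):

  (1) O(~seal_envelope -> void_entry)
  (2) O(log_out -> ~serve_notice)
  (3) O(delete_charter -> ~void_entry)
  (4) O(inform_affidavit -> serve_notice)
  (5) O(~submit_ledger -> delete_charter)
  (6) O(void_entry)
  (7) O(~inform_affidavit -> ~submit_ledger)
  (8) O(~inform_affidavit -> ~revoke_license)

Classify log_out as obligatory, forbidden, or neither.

Forbidden

Premise 6 states O(void_entry) outright.
Premise 3 is O(delete_charter -> ~void_entry); contrapositively O(void_entry -> ~delete_charter). Since O(void_entry) holds, K gives O(~delete_charter).
Premise 5, O(~submit_ledger -> delete_charter), contraposes to O(~delete_charter -> submit_ledger); with O(~delete_charter) we get O(submit_ledger).
Premise 7, O(~inform_affidavit -> ~submit_ledger), contraposes to O(submit_ledger -> inform_affidavit); with O(submit_ledger) we get O(inform_affidavit).
Premise 4 is O(inform_affidavit -> serve_notice); since O(inform_affidavit), deontic closure gives O(serve_notice).
The contrapositive of premise 2 (O(log_out -> ~serve_notice)) is O(serve_notice -> ~log_out), and O(serve_notice) is already established, so O(~log_out).
Premises 1, 8 do not contribute to this derivation.
Thus O(~log_out), which is F(log_out): log_out is forbidden.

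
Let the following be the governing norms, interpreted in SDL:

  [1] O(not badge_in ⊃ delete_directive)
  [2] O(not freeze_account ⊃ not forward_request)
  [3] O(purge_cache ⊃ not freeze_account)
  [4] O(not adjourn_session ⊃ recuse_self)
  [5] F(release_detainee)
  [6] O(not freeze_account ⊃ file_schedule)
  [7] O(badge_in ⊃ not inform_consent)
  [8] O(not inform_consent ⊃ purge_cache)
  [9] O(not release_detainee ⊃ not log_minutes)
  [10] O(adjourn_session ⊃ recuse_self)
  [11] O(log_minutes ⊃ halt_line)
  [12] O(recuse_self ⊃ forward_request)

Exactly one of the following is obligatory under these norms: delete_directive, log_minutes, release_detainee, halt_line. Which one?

Premises 10 and 4 are O(adjourn_session ⊃ recuse_self) and O(not adjourn_session ⊃ recuse_self); every ideal world satisfies adjourn_session or not adjourn_session, so in either case recuse_self holds — hence O(recuse_self).
With premise 12, O(recuse_self ⊃ forward_request), the K-axiom yields O(forward_request).
Premise 2, O(not freeze_account ⊃ not forward_request), contraposes to O(forward_request ⊃ freeze_account); with O(forward_request) we get O(freeze_account).
The contrapositive of premise 3 (O(purge_cache ⊃ not freeze_account)) is O(freeze_account ⊃ not purge_cache), and O(freeze_account) is already established, so O(not purge_cache).
Premise 8, O(not inform_consent ⊃ purge_cache), contraposes to O(not purge_cache ⊃ inform_consent); with O(not purge_cache) we get O(inform_consent).
Premise 7 is O(badge_in ⊃ not inform_consent); contrapositively O(inform_consent ⊃ not badge_in). Since O(inform_consent) holds, K gives O(not badge_in).
Applying K to premise 1 (O(not badge_in ⊃ delete_directive)) and O(not badge_in) yields O(delete_directive).
So O(delete_directive) holds — delete_directive is obligatory. None of the other listed options is made obligatory by any chain of premises.

delete_directive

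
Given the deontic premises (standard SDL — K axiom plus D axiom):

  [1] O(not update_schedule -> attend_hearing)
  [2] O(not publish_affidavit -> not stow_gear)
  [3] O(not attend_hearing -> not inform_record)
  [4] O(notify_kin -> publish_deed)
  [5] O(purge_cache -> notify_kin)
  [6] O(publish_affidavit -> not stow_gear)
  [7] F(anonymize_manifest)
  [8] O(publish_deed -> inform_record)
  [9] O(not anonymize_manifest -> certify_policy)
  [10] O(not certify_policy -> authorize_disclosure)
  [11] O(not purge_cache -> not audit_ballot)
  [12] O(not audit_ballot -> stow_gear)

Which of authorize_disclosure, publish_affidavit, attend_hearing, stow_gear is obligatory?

By case analysis on not publish_affidavit: premise 2 gives O(not publish_affidavit -> not stow_gear) and premise 6 gives O(publish_affidavit -> not stow_gear), so O(not stow_gear) either way.
The contrapositive of premise 12 (O(not audit_ballot -> stow_gear)) is O(not stow_gear -> audit_ballot), and O(not stow_gear) is already established, so O(audit_ballot).
Premise 11, O(not purge_cache -> not audit_ballot), contraposes to O(audit_ballot -> purge_cache); with O(audit_ballot) we get O(purge_cache).
Premise 5 is O(purge_cache -> notify_kin); since O(purge_cache), deontic closure gives O(notify_kin).
With premise 4, O(notify_kin -> publish_deed), the K-axiom yields O(publish_deed).
Applying K to premise 8 (O(publish_deed -> inform_record)) and O(publish_deed) yields O(inform_record).
The contrapositive of premise 3 (O(not attend_hearing -> not inform_record)) is O(inform_record -> attend_hearing), and O(inform_record) is already established, so O(attend_hearing).
So O(attend_hearing) holds — attend_hearing is obligatory. None of the other listed options is made obligatory by any chain of premises.

attend_hearing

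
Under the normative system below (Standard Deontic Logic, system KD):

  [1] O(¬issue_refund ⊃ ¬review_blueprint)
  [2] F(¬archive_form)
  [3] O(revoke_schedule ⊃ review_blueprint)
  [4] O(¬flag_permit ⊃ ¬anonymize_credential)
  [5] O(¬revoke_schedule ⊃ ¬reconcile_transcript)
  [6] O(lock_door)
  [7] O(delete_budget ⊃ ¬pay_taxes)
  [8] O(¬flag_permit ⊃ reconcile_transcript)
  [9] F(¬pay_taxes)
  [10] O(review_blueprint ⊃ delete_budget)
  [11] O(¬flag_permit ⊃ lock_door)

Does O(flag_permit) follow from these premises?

F(¬pay_taxes) at premise 9 means O(pay_taxes).
The contrapositive of premise 7 (O(delete_budget ⊃ ¬pay_taxes)) is O(pay_taxes ⊃ ¬delete_budget), and O(pay_taxes) is already established, so O(¬delete_budget).
The contrapositive of premise 10 (O(review_blueprint ⊃ delete_budget)) is O(¬delete_budget ⊃ ¬review_blueprint), and O(¬delete_budget) is already established, so O(¬review_blueprint).
Premise 3 is O(revoke_schedule ⊃ review_blueprint); contrapositively O(¬review_blueprint ⊃ ¬revoke_schedule). Since O(¬review_blueprint) holds, K gives O(¬revoke_schedule).
Applying K to premise 5 (O(¬revoke_schedule ⊃ ¬reconcile_transcript)) and O(¬revoke_schedule) yields O(¬reconcile_transcript).
The contrapositive of premise 8 (O(¬flag_permit ⊃ reconcile_transcript)) is O(¬reconcile_transcript ⊃ flag_permit), and O(¬reconcile_transcript) is already established, so O(flag_permit).
Premises 1, 2, 4, 6, 11 do not contribute to this derivation.
So O(flag_permit) follows.

Yes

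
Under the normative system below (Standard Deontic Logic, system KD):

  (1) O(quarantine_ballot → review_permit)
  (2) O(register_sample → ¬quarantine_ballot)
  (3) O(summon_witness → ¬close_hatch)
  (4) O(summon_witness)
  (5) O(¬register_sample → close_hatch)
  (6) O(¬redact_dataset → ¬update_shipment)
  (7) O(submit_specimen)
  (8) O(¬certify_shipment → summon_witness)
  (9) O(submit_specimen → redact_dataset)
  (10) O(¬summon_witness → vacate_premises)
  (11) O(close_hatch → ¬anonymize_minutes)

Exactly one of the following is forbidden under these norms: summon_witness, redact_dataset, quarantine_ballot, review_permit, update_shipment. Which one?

Premise 4 gives O(summon_witness).
Premise 3 is O(summon_witness → ¬close_hatch); since O(summon_witness), deontic closure gives O(¬close_hatch).
The contrapositive of premise 5 (O(¬register_sample → close_hatch)) is O(¬close_hatch → register_sample), and O(¬close_hatch) is already established, so O(register_sample).
Premise 2 is O(register_sample → ¬quarantine_ballot); since O(register_sample), deontic closure gives O(¬quarantine_ballot).
So O(¬quarantine_ballot) holds, i.e. quarantine_ballot is forbidden. None of the other listed options is forbidden under the premises.

quarantine_ballot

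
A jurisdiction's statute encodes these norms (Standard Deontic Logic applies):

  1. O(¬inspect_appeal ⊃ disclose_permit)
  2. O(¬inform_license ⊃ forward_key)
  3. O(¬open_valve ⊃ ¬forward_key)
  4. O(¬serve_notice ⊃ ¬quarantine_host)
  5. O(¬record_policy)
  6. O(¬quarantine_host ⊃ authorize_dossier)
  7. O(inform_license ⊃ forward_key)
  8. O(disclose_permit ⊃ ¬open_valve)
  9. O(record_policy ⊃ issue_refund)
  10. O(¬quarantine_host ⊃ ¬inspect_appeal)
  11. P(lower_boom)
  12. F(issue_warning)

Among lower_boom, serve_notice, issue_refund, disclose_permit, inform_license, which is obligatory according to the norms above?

By case analysis on ¬inform_license: premise 2 gives O(¬inform_license ⊃ forward_key) and premise 7 gives O(inform_license ⊃ forward_key), so O(forward_key) either way.
Premise 3, O(¬open_valve ⊃ ¬forward_key), contraposes to O(forward_key ⊃ open_valve); with O(forward_key) we get O(open_valve).
Premise 8 is O(disclose_permit ⊃ ¬open_valve); contrapositively O(open_valve ⊃ ¬disclose_permit). Since O(open_valve) holds, K gives O(¬disclose_permit).
The contrapositive of premise 1 (O(¬inspect_appeal ⊃ disclose_permit)) is O(¬disclose_permit ⊃ inspect_appeal), and O(¬disclose_permit) is already established, so O(inspect_appeal).
The contrapositive of premise 10 (O(¬quarantine_host ⊃ ¬inspect_appeal)) is O(inspect_appeal ⊃ quarantine_host), and O(inspect_appeal) is already established, so O(quarantine_host).
Premise 4, O(¬serve_notice ⊃ ¬quarantine_host), contraposes to O(quarantine_host ⊃ serve_notice); with O(quarantine_host) we get O(serve_notice).
So O(serve_notice) holds — serve_notice is obligatory. None of the other listed options is made obligatory by any chain of premises.

serve_notice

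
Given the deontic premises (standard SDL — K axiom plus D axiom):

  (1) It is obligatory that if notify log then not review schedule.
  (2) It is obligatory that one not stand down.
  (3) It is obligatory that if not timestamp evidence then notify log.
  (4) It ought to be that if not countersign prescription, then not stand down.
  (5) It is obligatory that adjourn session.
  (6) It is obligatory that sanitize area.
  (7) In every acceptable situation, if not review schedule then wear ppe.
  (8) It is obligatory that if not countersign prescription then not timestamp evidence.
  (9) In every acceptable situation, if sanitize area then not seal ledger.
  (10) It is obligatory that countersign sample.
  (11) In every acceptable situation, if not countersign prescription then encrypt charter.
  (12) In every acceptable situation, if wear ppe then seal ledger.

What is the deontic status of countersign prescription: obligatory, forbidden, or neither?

Premise 6 states O(sanitize_area) outright.
From O(sanitize_area) and premise 9, O(sanitize_area → ¬seal_ledger), we obtain O(¬seal_ledger).
The contrapositive of premise 12 (O(wear_ppe → seal_ledger)) is O(¬seal_ledger → ¬wear_ppe), and O(¬seal_ledger) is already established, so O(¬wear_ppe).
Premise 7 is O(¬review_schedule → wear_ppe); contrapositively O(¬wear_ppe → review_schedule). Since O(¬wear_ppe) holds, K gives O(review_schedule).
Premise 1, O(notify_log → ¬review_schedule), contraposes to O(review_schedule → ¬notify_log); with O(review_schedule) we get O(¬notify_log).
Premise 3, O(¬timestamp_evidence → notify_log), contraposes to O(¬notify_log → timestamp_evidence); with O(¬notify_log) we get O(timestamp_evidence).
Premise 8 is O(¬countersign_prescription → ¬timestamp_evidence); contrapositively O(timestamp_evidence → countersign_prescription). Since O(timestamp_evidence) holds, K gives O(countersign_prescription).
Premises 2, 4, 5, 10, 11 do not contribute to this derivation.
Hence countersign_prescription is obligatory.

Obligatory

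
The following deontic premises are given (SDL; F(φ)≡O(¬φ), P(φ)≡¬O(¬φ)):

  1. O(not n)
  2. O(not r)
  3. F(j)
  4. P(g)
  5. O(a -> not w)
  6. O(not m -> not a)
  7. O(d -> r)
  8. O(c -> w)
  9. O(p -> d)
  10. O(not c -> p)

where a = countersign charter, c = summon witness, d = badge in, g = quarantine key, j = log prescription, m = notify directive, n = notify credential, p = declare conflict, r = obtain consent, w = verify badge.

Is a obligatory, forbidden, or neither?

Forbidden

Premise 2 gives O(not r).
Premise 7, O(d -> r), contraposes to O(not r -> not d); with O(not r) we get O(not d).
Premise 9, O(p -> d), contraposes to O(not d -> not p); with O(not d) we get O(not p).
Premise 10 is O(not c -> p); contrapositively O(not p -> c). Since O(not p) holds, K gives O(c).
With premise 8, O(c -> w), the K-axiom yields O(w).
Premise 5 is O(a -> not w); contrapositively O(w -> not a). Since O(w) holds, K gives O(not a).
Premises 1, 3, 4, 6 do not contribute to this derivation.
Thus O(not a), which is F(a): a is forbidden.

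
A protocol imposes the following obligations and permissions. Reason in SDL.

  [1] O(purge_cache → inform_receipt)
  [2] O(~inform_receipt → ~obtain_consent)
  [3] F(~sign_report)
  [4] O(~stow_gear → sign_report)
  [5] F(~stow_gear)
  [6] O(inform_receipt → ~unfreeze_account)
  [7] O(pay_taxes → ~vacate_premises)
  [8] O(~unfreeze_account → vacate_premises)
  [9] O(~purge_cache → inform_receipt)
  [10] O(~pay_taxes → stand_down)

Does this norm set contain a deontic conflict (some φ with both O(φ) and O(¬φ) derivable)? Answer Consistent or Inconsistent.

Consistent

Premise 4 is O(~stow_gear → sign_report); even if O(sign_report) held, inferring O(~stow_gear) would be affirming the consequent — invalid.
So O(~stow_gear) is not derivable, and the apparent clash with O(stow_gear) does not arise.
A world satisfying every obligation exists (e.g. inform_receipt=true, obtain_consent=false, pay_taxes=false, purge_cache=false, sign_report=true, stand_down=true, stow_gear=true, unfreeze_account=false, vacate_premises=true); no atom is both obligatory and forbidden, so the set is consistent.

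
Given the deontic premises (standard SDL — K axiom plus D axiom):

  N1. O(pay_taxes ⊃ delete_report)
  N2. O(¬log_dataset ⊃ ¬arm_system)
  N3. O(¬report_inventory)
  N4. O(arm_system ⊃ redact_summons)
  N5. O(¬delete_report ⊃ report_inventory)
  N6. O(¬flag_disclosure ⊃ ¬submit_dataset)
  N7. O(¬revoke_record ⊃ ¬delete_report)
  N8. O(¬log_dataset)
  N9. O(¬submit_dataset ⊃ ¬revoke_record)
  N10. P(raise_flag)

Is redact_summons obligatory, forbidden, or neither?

Premise 4 is O(arm_system ⊃ redact_summons), but O(arm_system) is not derivable from the premises, so it does not yield O(redact_summons).
No premise or chain of K-axiom applications forces O(redact_summons), and none forces O(¬redact_summons). So redact_summons is neither obligatory nor forbidden under these norms.

Neither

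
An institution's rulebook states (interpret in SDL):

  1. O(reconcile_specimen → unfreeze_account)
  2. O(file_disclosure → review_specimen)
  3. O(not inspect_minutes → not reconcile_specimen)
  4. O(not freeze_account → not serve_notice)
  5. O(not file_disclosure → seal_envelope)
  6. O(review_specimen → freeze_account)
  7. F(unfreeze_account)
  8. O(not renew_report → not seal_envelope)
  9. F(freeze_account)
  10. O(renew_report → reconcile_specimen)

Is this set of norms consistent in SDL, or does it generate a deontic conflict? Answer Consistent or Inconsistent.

F(unfreeze_account) at premise 7 means O(not unfreeze_account).
The contrapositive of premise 1 (O(reconcile_specimen → unfreeze_account)) is O(not unfreeze_account → not reconcile_specimen), and O(not unfreeze_account) is already established, so O(not reconcile_specimen).
Premise 10 is O(renew_report → reconcile_specimen); contrapositively O(not reconcile_specimen → not renew_report). Since O(not reconcile_specimen) holds, K gives O(not renew_report).
With premise 8, O(not renew_report → not seal_envelope), the K-axiom yields O(not seal_envelope).
Premise 5 is O(not file_disclosure → seal_envelope); contrapositively O(not seal_envelope → file_disclosure). Since O(not seal_envelope) holds, K gives O(file_disclosure).
Premise 2 is O(file_disclosure → review_specimen); since O(file_disclosure), deontic closure gives O(review_specimen).
From O(review_specimen) and premise 6, O(review_specimen → freeze_account), we obtain O(freeze_account).
However, F(freeze_account) at premise 9 amounts to O(not freeze_account).
We now have both O(freeze_account) and O(not freeze_account) — freeze_account is simultaneously obligatory and forbidden, violating the D-axiom.

Inconsistent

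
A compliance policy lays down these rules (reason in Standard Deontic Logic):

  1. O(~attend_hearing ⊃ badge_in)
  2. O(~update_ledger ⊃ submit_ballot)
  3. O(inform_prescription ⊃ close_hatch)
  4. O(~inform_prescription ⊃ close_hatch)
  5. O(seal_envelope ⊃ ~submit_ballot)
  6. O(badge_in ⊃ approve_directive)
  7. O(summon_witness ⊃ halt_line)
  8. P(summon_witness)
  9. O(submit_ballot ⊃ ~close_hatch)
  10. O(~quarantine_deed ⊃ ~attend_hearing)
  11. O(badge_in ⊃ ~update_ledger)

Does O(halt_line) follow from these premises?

Premise 7 is O(summon_witness ⊃ halt_line), but O(summon_witness) is not derivable from the premises (the permission P(summon_witness) asserts only ~O(~summon_witness), not O(summon_witness)), so it does not yield O(halt_line).
No other premise forces O(halt_line). An ideal world satisfying every premise can still have halt_line false, so O(halt_line) is not derivable.

No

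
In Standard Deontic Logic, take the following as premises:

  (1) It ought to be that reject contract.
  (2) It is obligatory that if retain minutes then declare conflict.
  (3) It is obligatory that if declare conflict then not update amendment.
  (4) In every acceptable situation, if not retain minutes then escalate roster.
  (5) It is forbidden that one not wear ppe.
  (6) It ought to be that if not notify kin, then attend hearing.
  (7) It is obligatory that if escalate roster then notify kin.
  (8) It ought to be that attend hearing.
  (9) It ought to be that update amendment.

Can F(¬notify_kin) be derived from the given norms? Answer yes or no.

Premise 9 states O(update_amendment) outright.
Premise 3, O(declare_conflict → ¬update_amendment), contraposes to O(update_amendment → ¬declare_conflict); with O(update_amendment) we get O(¬declare_conflict).
Premise 2, O(retain_minutes → declare_conflict), contraposes to O(¬declare_conflict → ¬retain_minutes); with O(¬declare_conflict) we get O(¬retain_minutes).
From O(¬retain_minutes) and premise 4, O(¬retain_minutes → escalate_roster), we obtain O(escalate_roster).
From O(escalate_roster) and premise 7, O(escalate_roster → notify_kin), we obtain O(notify_kin).
Premises 1, 5, 6, 8 do not contribute to this derivation.
So O(notify_kin) holds, i.e. F(¬notify_kin). The claim follows.

Yes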